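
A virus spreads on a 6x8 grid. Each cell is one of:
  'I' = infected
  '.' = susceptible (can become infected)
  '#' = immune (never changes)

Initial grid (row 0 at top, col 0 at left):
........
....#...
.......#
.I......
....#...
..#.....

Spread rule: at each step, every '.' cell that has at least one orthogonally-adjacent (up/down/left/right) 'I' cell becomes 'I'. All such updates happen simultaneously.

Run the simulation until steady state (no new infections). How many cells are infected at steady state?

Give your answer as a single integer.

Step 0 (initial): 1 infected
Step 1: +4 new -> 5 infected
Step 2: +7 new -> 12 infected
Step 3: +7 new -> 19 infected
Step 4: +6 new -> 25 infected
Step 5: +5 new -> 30 infected
Step 6: +6 new -> 36 infected
Step 7: +4 new -> 40 infected
Step 8: +3 new -> 43 infected
Step 9: +1 new -> 44 infected
Step 10: +0 new -> 44 infected

Answer: 44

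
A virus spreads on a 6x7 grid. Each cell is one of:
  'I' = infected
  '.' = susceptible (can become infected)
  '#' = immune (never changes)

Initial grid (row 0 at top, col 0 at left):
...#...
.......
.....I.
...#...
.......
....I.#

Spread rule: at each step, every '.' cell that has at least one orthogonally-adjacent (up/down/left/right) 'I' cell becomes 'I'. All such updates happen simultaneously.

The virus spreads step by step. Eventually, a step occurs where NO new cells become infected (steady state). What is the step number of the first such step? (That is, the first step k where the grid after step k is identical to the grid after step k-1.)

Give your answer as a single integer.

Answer: 8

Derivation:
Step 0 (initial): 2 infected
Step 1: +7 new -> 9 infected
Step 2: +9 new -> 18 infected
Step 3: +7 new -> 25 infected
Step 4: +5 new -> 30 infected
Step 5: +5 new -> 35 infected
Step 6: +3 new -> 38 infected
Step 7: +1 new -> 39 infected
Step 8: +0 new -> 39 infected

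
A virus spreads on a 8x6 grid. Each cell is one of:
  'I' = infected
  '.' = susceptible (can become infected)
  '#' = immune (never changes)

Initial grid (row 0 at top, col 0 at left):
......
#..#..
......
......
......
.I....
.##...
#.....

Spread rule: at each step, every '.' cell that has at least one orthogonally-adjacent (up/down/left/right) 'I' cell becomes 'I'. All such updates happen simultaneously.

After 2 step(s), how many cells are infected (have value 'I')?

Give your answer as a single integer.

Step 0 (initial): 1 infected
Step 1: +3 new -> 4 infected
Step 2: +5 new -> 9 infected

Answer: 9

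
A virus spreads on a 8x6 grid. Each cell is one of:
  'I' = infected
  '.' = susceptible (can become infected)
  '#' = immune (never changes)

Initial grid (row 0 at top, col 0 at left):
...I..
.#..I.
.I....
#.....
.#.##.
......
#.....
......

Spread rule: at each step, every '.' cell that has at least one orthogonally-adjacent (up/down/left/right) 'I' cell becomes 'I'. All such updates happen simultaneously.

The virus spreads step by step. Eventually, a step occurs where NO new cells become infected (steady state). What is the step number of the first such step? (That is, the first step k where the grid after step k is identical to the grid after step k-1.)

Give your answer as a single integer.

Answer: 9

Derivation:
Step 0 (initial): 3 infected
Step 1: +8 new -> 11 infected
Step 2: +8 new -> 19 infected
Step 3: +4 new -> 23 infected
Step 4: +2 new -> 25 infected
Step 5: +4 new -> 29 infected
Step 6: +6 new -> 35 infected
Step 7: +5 new -> 40 infected
Step 8: +2 new -> 42 infected
Step 9: +0 new -> 42 infected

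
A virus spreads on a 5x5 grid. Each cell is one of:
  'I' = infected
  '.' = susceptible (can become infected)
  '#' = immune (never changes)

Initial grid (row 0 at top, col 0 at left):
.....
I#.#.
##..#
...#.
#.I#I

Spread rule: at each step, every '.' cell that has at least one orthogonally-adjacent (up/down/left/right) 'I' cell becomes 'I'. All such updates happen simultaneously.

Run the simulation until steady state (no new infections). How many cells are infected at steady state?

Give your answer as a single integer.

Step 0 (initial): 3 infected
Step 1: +4 new -> 7 infected
Step 2: +3 new -> 10 infected
Step 3: +4 new -> 14 infected
Step 4: +1 new -> 15 infected
Step 5: +1 new -> 16 infected
Step 6: +1 new -> 17 infected
Step 7: +0 new -> 17 infected

Answer: 17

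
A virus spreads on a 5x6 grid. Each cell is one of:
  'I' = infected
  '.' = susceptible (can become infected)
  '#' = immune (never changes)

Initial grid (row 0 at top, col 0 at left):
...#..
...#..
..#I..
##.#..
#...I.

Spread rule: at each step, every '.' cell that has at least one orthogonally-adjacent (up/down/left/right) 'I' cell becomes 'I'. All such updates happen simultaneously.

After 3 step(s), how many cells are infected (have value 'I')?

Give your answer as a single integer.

Step 0 (initial): 2 infected
Step 1: +4 new -> 6 infected
Step 2: +4 new -> 10 infected
Step 3: +4 new -> 14 infected

Answer: 14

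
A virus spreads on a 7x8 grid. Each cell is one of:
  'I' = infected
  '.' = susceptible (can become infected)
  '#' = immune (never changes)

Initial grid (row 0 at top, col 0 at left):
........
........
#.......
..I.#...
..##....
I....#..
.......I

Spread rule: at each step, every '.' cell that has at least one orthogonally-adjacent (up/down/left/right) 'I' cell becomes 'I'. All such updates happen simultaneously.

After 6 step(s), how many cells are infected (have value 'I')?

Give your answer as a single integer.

Step 0 (initial): 3 infected
Step 1: +8 new -> 11 infected
Step 2: +10 new -> 21 infected
Step 3: +9 new -> 30 infected
Step 4: +10 new -> 40 infected
Step 5: +7 new -> 47 infected
Step 6: +3 new -> 50 infected

Answer: 50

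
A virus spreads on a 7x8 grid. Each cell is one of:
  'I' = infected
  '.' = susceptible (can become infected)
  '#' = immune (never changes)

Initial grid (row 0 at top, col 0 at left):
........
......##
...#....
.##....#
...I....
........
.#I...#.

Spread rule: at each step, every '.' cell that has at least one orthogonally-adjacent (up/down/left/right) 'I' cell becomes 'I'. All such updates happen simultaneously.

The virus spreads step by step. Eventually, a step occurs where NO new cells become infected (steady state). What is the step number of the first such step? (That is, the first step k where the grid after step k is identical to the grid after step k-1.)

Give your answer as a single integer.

Step 0 (initial): 2 infected
Step 1: +6 new -> 8 infected
Step 2: +6 new -> 14 infected
Step 3: +7 new -> 21 infected
Step 4: +7 new -> 28 infected
Step 5: +6 new -> 34 infected
Step 6: +7 new -> 41 infected
Step 7: +5 new -> 46 infected
Step 8: +2 new -> 48 infected
Step 9: +0 new -> 48 infected

Answer: 9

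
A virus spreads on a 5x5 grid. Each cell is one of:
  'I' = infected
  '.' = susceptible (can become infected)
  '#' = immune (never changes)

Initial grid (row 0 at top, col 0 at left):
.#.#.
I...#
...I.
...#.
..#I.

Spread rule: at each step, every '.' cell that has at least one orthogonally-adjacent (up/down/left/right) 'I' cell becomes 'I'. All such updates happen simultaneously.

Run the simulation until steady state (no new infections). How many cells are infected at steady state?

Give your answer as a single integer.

Answer: 19

Derivation:
Step 0 (initial): 3 infected
Step 1: +7 new -> 10 infected
Step 2: +5 new -> 15 infected
Step 3: +3 new -> 18 infected
Step 4: +1 new -> 19 infected
Step 5: +0 new -> 19 infected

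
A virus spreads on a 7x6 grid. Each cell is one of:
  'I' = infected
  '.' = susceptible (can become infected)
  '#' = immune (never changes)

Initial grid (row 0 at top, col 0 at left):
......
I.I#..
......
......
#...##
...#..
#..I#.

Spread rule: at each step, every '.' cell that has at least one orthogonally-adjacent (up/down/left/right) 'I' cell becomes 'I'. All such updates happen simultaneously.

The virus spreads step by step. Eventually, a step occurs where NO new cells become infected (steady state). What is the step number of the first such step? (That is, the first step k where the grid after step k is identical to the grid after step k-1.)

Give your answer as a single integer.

Answer: 6

Derivation:
Step 0 (initial): 3 infected
Step 1: +6 new -> 9 infected
Step 2: +8 new -> 17 infected
Step 3: +6 new -> 23 infected
Step 4: +7 new -> 30 infected
Step 5: +2 new -> 32 infected
Step 6: +0 new -> 32 infected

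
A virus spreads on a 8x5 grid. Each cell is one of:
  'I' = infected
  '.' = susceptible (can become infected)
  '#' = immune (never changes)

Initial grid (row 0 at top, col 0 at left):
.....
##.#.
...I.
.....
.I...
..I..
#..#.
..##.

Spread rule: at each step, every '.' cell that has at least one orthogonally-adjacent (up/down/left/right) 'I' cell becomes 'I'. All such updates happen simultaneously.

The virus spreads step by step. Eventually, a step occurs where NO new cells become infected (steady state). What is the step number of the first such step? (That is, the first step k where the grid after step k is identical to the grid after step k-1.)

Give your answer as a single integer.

Step 0 (initial): 3 infected
Step 1: +9 new -> 12 infected
Step 2: +10 new -> 22 infected
Step 3: +6 new -> 28 infected
Step 4: +4 new -> 32 infected
Step 5: +1 new -> 33 infected
Step 6: +0 new -> 33 infected

Answer: 6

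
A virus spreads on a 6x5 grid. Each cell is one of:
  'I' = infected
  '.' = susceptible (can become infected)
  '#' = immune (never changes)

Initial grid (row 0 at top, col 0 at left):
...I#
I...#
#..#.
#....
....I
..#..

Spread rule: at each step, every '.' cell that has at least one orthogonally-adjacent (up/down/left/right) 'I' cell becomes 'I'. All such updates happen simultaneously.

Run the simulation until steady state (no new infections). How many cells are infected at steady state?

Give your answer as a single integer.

Answer: 24

Derivation:
Step 0 (initial): 3 infected
Step 1: +7 new -> 10 infected
Step 2: +7 new -> 17 infected
Step 3: +4 new -> 21 infected
Step 4: +2 new -> 23 infected
Step 5: +1 new -> 24 infected
Step 6: +0 new -> 24 infected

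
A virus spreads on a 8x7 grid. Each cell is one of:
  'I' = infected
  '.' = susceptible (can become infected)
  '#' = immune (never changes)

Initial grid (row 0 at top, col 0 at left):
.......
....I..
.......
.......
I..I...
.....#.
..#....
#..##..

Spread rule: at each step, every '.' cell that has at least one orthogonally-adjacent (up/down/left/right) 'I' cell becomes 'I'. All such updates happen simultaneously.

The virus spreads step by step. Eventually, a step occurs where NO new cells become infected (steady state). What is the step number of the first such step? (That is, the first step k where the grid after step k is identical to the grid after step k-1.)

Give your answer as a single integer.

Answer: 7

Derivation:
Step 0 (initial): 3 infected
Step 1: +11 new -> 14 infected
Step 2: +16 new -> 30 infected
Step 3: +11 new -> 41 infected
Step 4: +6 new -> 47 infected
Step 5: +3 new -> 50 infected
Step 6: +1 new -> 51 infected
Step 7: +0 new -> 51 infected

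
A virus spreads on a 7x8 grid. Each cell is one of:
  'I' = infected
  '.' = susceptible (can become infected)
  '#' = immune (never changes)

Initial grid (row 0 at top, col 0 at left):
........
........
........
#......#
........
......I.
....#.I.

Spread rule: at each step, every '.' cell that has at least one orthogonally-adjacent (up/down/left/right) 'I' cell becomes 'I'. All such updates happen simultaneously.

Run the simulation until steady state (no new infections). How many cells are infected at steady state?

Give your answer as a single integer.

Step 0 (initial): 2 infected
Step 1: +5 new -> 7 infected
Step 2: +4 new -> 11 infected
Step 3: +4 new -> 15 infected
Step 4: +7 new -> 22 infected
Step 5: +8 new -> 30 infected
Step 6: +8 new -> 38 infected
Step 7: +6 new -> 44 infected
Step 8: +3 new -> 47 infected
Step 9: +3 new -> 50 infected
Step 10: +2 new -> 52 infected
Step 11: +1 new -> 53 infected
Step 12: +0 new -> 53 infected

Answer: 53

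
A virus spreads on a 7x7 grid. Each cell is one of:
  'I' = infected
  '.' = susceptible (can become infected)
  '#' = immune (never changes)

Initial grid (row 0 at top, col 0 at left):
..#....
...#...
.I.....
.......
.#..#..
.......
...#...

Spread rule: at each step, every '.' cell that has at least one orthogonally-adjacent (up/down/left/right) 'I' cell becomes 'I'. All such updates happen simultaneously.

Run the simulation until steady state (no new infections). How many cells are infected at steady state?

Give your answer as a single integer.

Step 0 (initial): 1 infected
Step 1: +4 new -> 5 infected
Step 2: +6 new -> 11 infected
Step 3: +5 new -> 16 infected
Step 4: +6 new -> 22 infected
Step 5: +8 new -> 30 infected
Step 6: +7 new -> 37 infected
Step 7: +4 new -> 41 infected
Step 8: +2 new -> 43 infected
Step 9: +1 new -> 44 infected
Step 10: +0 new -> 44 infected

Answer: 44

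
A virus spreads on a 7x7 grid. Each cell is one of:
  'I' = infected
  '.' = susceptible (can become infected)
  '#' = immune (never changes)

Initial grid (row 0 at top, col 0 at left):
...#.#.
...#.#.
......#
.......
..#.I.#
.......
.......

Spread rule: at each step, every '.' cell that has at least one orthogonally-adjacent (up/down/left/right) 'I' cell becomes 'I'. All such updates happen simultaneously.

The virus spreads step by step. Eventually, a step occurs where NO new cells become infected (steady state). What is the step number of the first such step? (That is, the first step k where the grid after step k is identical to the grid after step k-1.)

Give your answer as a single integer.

Answer: 9

Derivation:
Step 0 (initial): 1 infected
Step 1: +4 new -> 5 infected
Step 2: +6 new -> 11 infected
Step 3: +9 new -> 20 infected
Step 4: +6 new -> 26 infected
Step 5: +6 new -> 32 infected
Step 6: +5 new -> 37 infected
Step 7: +2 new -> 39 infected
Step 8: +1 new -> 40 infected
Step 9: +0 new -> 40 infected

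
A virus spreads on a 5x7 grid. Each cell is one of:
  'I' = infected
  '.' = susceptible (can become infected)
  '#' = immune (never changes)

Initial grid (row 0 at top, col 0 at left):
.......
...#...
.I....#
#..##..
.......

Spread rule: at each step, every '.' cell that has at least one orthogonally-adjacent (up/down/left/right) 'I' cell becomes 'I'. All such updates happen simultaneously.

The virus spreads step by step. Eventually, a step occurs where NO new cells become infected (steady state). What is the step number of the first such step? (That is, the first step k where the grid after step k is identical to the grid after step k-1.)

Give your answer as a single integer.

Step 0 (initial): 1 infected
Step 1: +4 new -> 5 infected
Step 2: +6 new -> 11 infected
Step 3: +5 new -> 16 infected
Step 4: +4 new -> 20 infected
Step 5: +4 new -> 24 infected
Step 6: +4 new -> 28 infected
Step 7: +2 new -> 30 infected
Step 8: +0 new -> 30 infected

Answer: 8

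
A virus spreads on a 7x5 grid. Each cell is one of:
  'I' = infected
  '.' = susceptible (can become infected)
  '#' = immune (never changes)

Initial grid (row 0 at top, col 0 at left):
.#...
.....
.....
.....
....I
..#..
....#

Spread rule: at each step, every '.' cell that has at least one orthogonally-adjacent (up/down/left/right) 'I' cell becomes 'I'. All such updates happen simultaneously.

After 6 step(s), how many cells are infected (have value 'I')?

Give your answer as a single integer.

Step 0 (initial): 1 infected
Step 1: +3 new -> 4 infected
Step 2: +4 new -> 8 infected
Step 3: +5 new -> 13 infected
Step 4: +7 new -> 20 infected
Step 5: +6 new -> 26 infected
Step 6: +4 new -> 30 infected

Answer: 30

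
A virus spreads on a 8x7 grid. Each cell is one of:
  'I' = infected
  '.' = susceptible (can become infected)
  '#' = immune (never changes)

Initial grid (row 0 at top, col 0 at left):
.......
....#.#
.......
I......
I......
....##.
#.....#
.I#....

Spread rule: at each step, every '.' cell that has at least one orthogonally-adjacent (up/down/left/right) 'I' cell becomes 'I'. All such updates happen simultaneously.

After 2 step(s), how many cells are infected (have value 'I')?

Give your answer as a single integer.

Answer: 15

Derivation:
Step 0 (initial): 3 infected
Step 1: +6 new -> 9 infected
Step 2: +6 new -> 15 infected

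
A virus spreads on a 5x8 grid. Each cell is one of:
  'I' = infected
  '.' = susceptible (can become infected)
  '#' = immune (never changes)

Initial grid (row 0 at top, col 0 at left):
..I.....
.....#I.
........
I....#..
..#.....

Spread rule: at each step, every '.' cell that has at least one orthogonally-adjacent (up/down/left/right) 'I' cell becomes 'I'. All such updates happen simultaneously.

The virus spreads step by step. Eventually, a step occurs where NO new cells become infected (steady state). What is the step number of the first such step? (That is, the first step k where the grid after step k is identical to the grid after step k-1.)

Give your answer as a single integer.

Answer: 6

Derivation:
Step 0 (initial): 3 infected
Step 1: +9 new -> 12 infected
Step 2: +14 new -> 26 infected
Step 3: +6 new -> 32 infected
Step 4: +4 new -> 36 infected
Step 5: +1 new -> 37 infected
Step 6: +0 new -> 37 infected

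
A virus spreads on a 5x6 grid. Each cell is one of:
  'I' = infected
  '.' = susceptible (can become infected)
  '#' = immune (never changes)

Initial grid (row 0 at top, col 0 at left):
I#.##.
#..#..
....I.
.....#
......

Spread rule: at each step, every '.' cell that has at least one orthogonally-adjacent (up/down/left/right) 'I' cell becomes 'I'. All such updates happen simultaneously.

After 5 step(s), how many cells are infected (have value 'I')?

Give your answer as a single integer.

Step 0 (initial): 2 infected
Step 1: +4 new -> 6 infected
Step 2: +4 new -> 10 infected
Step 3: +6 new -> 16 infected
Step 4: +5 new -> 21 infected
Step 5: +2 new -> 23 infected

Answer: 23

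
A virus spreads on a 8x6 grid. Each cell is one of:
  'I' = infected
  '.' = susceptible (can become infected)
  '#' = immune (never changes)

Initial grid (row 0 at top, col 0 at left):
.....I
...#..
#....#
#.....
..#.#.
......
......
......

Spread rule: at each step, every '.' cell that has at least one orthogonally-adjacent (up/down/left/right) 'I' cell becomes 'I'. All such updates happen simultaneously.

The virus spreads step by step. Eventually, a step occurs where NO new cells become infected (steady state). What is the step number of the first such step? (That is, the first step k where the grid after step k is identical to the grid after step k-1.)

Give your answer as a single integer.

Answer: 13

Derivation:
Step 0 (initial): 1 infected
Step 1: +2 new -> 3 infected
Step 2: +2 new -> 5 infected
Step 3: +2 new -> 7 infected
Step 4: +4 new -> 11 infected
Step 5: +5 new -> 16 infected
Step 6: +5 new -> 21 infected
Step 7: +3 new -> 24 infected
Step 8: +5 new -> 29 infected
Step 9: +6 new -> 35 infected
Step 10: +4 new -> 39 infected
Step 11: +2 new -> 41 infected
Step 12: +1 new -> 42 infected
Step 13: +0 new -> 42 infected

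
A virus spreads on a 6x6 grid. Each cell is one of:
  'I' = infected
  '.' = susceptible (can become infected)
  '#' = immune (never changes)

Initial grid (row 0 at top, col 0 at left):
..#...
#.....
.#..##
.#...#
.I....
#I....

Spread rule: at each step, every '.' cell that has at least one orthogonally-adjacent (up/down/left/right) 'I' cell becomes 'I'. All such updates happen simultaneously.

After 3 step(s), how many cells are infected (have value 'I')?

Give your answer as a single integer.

Step 0 (initial): 2 infected
Step 1: +3 new -> 5 infected
Step 2: +4 new -> 9 infected
Step 3: +5 new -> 14 infected

Answer: 14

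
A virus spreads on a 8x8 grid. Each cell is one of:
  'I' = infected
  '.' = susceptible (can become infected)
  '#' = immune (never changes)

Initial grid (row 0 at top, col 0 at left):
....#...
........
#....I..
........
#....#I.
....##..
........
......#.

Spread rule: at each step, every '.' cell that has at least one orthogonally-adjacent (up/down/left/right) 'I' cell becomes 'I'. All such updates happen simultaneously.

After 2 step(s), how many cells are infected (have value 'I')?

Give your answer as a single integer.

Answer: 18

Derivation:
Step 0 (initial): 2 infected
Step 1: +7 new -> 9 infected
Step 2: +9 new -> 18 infected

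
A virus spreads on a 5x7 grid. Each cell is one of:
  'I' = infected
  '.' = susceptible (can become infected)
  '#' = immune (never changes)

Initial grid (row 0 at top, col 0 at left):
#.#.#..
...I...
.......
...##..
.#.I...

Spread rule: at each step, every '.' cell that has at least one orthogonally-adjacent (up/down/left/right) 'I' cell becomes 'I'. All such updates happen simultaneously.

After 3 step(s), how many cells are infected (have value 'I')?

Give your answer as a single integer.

Answer: 23

Derivation:
Step 0 (initial): 2 infected
Step 1: +6 new -> 8 infected
Step 2: +6 new -> 14 infected
Step 3: +9 new -> 23 infected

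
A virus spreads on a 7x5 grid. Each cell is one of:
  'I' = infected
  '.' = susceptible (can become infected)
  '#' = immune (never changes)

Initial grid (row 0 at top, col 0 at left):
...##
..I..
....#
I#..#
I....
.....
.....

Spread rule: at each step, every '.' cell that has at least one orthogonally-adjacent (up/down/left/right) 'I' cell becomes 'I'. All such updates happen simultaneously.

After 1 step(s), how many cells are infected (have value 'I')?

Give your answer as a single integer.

Step 0 (initial): 3 infected
Step 1: +7 new -> 10 infected

Answer: 10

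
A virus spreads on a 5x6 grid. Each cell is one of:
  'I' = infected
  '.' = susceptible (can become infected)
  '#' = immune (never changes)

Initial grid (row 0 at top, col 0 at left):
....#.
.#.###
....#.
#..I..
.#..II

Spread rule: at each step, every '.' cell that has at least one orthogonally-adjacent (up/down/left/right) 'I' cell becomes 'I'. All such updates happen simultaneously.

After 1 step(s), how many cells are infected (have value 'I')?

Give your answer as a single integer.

Step 0 (initial): 3 infected
Step 1: +5 new -> 8 infected

Answer: 8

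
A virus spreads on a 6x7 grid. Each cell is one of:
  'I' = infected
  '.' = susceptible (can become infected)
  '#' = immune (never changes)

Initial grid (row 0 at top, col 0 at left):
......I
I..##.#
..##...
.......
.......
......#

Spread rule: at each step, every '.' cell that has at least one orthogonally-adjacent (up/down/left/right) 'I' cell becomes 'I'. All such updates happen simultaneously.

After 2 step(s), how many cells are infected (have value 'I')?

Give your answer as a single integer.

Answer: 12

Derivation:
Step 0 (initial): 2 infected
Step 1: +4 new -> 6 infected
Step 2: +6 new -> 12 infected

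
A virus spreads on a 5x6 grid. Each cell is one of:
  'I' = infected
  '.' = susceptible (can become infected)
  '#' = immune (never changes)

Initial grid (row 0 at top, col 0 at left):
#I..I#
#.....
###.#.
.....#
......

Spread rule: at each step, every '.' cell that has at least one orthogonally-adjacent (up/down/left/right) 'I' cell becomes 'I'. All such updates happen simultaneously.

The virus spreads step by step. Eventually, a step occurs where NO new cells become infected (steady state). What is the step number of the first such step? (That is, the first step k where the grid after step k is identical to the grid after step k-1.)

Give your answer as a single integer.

Answer: 9

Derivation:
Step 0 (initial): 2 infected
Step 1: +4 new -> 6 infected
Step 2: +3 new -> 9 infected
Step 3: +2 new -> 11 infected
Step 4: +1 new -> 12 infected
Step 5: +3 new -> 15 infected
Step 6: +3 new -> 18 infected
Step 7: +3 new -> 21 infected
Step 8: +1 new -> 22 infected
Step 9: +0 new -> 22 infected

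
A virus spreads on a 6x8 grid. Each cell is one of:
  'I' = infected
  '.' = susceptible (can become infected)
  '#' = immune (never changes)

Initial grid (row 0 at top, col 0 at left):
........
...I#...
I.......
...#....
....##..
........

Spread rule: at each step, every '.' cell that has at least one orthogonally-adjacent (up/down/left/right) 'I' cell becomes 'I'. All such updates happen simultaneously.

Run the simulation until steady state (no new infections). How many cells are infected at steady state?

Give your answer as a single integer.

Answer: 44

Derivation:
Step 0 (initial): 2 infected
Step 1: +6 new -> 8 infected
Step 2: +8 new -> 16 infected
Step 3: +7 new -> 23 infected
Step 4: +6 new -> 29 infected
Step 5: +6 new -> 35 infected
Step 6: +4 new -> 39 infected
Step 7: +3 new -> 42 infected
Step 8: +2 new -> 44 infected
Step 9: +0 new -> 44 infected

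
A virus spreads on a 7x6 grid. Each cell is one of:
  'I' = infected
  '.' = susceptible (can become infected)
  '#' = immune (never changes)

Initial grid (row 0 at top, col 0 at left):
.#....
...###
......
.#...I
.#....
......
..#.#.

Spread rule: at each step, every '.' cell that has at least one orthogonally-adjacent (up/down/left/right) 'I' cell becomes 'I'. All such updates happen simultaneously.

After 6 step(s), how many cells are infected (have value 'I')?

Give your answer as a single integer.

Step 0 (initial): 1 infected
Step 1: +3 new -> 4 infected
Step 2: +4 new -> 8 infected
Step 3: +5 new -> 13 infected
Step 4: +3 new -> 16 infected
Step 5: +4 new -> 20 infected
Step 6: +4 new -> 24 infected

Answer: 24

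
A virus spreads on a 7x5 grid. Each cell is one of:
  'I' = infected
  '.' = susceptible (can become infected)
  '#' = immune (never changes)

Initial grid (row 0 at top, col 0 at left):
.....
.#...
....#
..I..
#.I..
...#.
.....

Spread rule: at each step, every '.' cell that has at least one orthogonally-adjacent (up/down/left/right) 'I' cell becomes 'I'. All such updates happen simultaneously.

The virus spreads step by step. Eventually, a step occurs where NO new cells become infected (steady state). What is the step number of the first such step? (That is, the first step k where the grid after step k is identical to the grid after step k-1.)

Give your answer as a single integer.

Step 0 (initial): 2 infected
Step 1: +6 new -> 8 infected
Step 2: +8 new -> 16 infected
Step 3: +7 new -> 23 infected
Step 4: +6 new -> 29 infected
Step 5: +2 new -> 31 infected
Step 6: +0 new -> 31 infected

Answer: 6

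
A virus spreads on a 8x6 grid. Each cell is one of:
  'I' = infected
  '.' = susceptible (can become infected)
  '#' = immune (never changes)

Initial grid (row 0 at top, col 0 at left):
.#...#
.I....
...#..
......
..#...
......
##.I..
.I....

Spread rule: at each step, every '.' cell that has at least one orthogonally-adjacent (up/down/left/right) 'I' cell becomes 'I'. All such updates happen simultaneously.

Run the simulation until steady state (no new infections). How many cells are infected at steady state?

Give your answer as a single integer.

Step 0 (initial): 3 infected
Step 1: +9 new -> 12 infected
Step 2: +11 new -> 23 infected
Step 3: +10 new -> 33 infected
Step 4: +7 new -> 40 infected
Step 5: +2 new -> 42 infected
Step 6: +0 new -> 42 infected

Answer: 42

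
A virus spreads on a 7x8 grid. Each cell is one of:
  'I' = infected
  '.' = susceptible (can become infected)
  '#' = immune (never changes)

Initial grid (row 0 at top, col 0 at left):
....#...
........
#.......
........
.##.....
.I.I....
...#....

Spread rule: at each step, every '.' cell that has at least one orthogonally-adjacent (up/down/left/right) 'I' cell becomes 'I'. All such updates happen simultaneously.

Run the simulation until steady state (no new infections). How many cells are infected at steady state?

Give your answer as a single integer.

Step 0 (initial): 2 infected
Step 1: +5 new -> 7 infected
Step 2: +7 new -> 14 infected
Step 3: +7 new -> 21 infected
Step 4: +8 new -> 29 infected
Step 5: +8 new -> 37 infected
Step 6: +5 new -> 42 infected
Step 7: +5 new -> 47 infected
Step 8: +3 new -> 50 infected
Step 9: +1 new -> 51 infected
Step 10: +0 new -> 51 infected

Answer: 51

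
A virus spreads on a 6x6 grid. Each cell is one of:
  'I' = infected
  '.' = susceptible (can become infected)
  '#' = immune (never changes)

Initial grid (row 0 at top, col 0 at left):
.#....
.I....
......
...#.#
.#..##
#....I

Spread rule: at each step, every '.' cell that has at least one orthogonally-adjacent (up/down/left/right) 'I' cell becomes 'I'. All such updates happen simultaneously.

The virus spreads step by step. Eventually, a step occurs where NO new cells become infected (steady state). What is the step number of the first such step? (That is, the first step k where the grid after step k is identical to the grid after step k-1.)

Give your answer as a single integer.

Step 0 (initial): 2 infected
Step 1: +4 new -> 6 infected
Step 2: +7 new -> 13 infected
Step 3: +7 new -> 20 infected
Step 4: +6 new -> 26 infected
Step 5: +3 new -> 29 infected
Step 6: +0 new -> 29 infected

Answer: 6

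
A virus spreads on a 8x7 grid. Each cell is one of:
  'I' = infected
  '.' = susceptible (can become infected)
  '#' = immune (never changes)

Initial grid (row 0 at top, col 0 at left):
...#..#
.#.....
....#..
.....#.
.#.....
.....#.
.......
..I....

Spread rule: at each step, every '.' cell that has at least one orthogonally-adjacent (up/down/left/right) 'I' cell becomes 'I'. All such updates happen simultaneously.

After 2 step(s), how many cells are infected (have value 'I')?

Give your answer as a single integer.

Step 0 (initial): 1 infected
Step 1: +3 new -> 4 infected
Step 2: +5 new -> 9 infected

Answer: 9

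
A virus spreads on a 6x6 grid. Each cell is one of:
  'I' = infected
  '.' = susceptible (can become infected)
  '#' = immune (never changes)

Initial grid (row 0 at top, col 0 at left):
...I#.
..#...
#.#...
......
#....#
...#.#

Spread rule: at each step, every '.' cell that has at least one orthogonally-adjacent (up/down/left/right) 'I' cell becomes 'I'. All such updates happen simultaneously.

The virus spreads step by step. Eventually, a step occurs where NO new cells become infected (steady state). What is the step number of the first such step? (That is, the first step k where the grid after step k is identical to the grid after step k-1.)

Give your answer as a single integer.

Answer: 9

Derivation:
Step 0 (initial): 1 infected
Step 1: +2 new -> 3 infected
Step 2: +3 new -> 6 infected
Step 3: +5 new -> 11 infected
Step 4: +7 new -> 18 infected
Step 5: +4 new -> 22 infected
Step 6: +4 new -> 26 infected
Step 7: +1 new -> 27 infected
Step 8: +1 new -> 28 infected
Step 9: +0 new -> 28 infected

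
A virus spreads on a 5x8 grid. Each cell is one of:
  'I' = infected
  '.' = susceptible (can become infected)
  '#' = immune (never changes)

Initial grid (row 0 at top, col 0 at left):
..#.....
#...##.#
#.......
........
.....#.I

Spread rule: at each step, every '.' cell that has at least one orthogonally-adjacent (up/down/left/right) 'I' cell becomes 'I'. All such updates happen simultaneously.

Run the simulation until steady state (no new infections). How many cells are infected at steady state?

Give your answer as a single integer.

Answer: 33

Derivation:
Step 0 (initial): 1 infected
Step 1: +2 new -> 3 infected
Step 2: +2 new -> 5 infected
Step 3: +2 new -> 7 infected
Step 4: +3 new -> 10 infected
Step 5: +4 new -> 14 infected
Step 6: +5 new -> 19 infected
Step 7: +5 new -> 24 infected
Step 8: +5 new -> 29 infected
Step 9: +2 new -> 31 infected
Step 10: +1 new -> 32 infected
Step 11: +1 new -> 33 infected
Step 12: +0 new -> 33 infected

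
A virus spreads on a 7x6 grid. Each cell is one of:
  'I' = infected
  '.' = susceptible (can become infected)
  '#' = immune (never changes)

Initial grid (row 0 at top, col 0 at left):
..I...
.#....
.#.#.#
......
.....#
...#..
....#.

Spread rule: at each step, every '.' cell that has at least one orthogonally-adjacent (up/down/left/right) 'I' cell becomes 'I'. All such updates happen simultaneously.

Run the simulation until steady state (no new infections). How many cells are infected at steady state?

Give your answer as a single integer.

Step 0 (initial): 1 infected
Step 1: +3 new -> 4 infected
Step 2: +4 new -> 8 infected
Step 3: +4 new -> 12 infected
Step 4: +6 new -> 18 infected
Step 5: +5 new -> 23 infected
Step 6: +5 new -> 28 infected
Step 7: +4 new -> 32 infected
Step 8: +2 new -> 34 infected
Step 9: +1 new -> 35 infected
Step 10: +0 new -> 35 infected

Answer: 35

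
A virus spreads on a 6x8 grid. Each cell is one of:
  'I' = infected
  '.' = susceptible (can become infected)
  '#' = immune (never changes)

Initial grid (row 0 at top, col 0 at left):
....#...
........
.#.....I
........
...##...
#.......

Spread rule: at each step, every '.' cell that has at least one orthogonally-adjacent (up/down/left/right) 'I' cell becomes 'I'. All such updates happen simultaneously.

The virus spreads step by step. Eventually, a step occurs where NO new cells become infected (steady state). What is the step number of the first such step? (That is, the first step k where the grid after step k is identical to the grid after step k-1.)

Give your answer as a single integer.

Step 0 (initial): 1 infected
Step 1: +3 new -> 4 infected
Step 2: +5 new -> 9 infected
Step 3: +6 new -> 15 infected
Step 4: +6 new -> 21 infected
Step 5: +4 new -> 25 infected
Step 6: +4 new -> 29 infected
Step 7: +5 new -> 34 infected
Step 8: +5 new -> 39 infected
Step 9: +4 new -> 43 infected
Step 10: +0 new -> 43 infected

Answer: 10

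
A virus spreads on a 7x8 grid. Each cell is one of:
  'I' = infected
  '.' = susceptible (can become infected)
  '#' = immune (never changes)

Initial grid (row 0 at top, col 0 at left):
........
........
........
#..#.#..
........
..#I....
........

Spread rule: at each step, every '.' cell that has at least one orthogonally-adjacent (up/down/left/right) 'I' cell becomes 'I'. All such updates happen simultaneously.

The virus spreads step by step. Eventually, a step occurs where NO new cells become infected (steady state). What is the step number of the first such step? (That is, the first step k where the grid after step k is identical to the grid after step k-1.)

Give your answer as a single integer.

Answer: 10

Derivation:
Step 0 (initial): 1 infected
Step 1: +3 new -> 4 infected
Step 2: +5 new -> 9 infected
Step 3: +7 new -> 16 infected
Step 4: +9 new -> 25 infected
Step 5: +9 new -> 34 infected
Step 6: +8 new -> 42 infected
Step 7: +6 new -> 48 infected
Step 8: +3 new -> 51 infected
Step 9: +1 new -> 52 infected
Step 10: +0 new -> 52 infected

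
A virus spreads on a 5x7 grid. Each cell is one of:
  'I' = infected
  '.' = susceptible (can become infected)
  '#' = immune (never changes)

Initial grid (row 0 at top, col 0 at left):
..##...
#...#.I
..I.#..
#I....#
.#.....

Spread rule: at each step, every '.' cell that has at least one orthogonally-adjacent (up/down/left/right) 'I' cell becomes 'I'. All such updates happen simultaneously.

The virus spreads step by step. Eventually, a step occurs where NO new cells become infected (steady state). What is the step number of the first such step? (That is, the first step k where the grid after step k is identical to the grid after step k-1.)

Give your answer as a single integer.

Answer: 6

Derivation:
Step 0 (initial): 3 infected
Step 1: +7 new -> 10 infected
Step 2: +7 new -> 17 infected
Step 3: +5 new -> 22 infected
Step 4: +3 new -> 25 infected
Step 5: +1 new -> 26 infected
Step 6: +0 new -> 26 infected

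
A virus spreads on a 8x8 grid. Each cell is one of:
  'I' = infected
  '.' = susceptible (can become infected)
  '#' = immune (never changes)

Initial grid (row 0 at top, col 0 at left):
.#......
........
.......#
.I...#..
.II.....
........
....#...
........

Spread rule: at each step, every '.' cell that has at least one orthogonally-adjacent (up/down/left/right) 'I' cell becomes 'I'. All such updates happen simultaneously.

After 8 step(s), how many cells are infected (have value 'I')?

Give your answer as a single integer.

Answer: 59

Derivation:
Step 0 (initial): 3 infected
Step 1: +7 new -> 10 infected
Step 2: +9 new -> 19 infected
Step 3: +10 new -> 29 infected
Step 4: +8 new -> 37 infected
Step 5: +8 new -> 45 infected
Step 6: +7 new -> 52 infected
Step 7: +4 new -> 56 infected
Step 8: +3 new -> 59 infected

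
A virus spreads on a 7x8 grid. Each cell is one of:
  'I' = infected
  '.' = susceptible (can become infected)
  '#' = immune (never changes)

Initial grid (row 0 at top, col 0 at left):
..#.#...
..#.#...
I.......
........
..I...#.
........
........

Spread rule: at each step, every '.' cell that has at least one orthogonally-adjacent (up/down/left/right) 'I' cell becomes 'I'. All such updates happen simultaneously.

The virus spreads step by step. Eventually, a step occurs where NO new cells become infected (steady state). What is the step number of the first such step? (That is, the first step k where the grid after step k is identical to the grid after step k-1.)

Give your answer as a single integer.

Step 0 (initial): 2 infected
Step 1: +7 new -> 9 infected
Step 2: +10 new -> 19 infected
Step 3: +8 new -> 27 infected
Step 4: +6 new -> 33 infected
Step 5: +5 new -> 38 infected
Step 6: +5 new -> 43 infected
Step 7: +5 new -> 48 infected
Step 8: +2 new -> 50 infected
Step 9: +1 new -> 51 infected
Step 10: +0 new -> 51 infected

Answer: 10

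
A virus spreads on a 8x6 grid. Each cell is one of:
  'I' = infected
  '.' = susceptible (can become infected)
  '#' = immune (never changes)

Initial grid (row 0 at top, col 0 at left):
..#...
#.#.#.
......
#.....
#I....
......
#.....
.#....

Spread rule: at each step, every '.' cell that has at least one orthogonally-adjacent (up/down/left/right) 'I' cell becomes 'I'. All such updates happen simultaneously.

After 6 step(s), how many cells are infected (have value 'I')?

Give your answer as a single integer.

Step 0 (initial): 1 infected
Step 1: +3 new -> 4 infected
Step 2: +6 new -> 10 infected
Step 3: +7 new -> 17 infected
Step 4: +7 new -> 24 infected
Step 5: +7 new -> 31 infected
Step 6: +4 new -> 35 infected

Answer: 35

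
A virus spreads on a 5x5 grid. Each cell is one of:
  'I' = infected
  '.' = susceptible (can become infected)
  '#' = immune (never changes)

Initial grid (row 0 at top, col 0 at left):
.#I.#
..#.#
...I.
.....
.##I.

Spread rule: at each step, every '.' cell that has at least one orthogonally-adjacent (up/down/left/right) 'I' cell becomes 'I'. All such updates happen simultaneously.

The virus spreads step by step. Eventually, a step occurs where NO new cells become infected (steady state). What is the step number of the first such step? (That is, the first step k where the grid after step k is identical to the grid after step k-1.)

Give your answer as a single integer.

Step 0 (initial): 3 infected
Step 1: +6 new -> 9 infected
Step 2: +3 new -> 12 infected
Step 3: +3 new -> 15 infected
Step 4: +2 new -> 17 infected
Step 5: +2 new -> 19 infected
Step 6: +0 new -> 19 infected

Answer: 6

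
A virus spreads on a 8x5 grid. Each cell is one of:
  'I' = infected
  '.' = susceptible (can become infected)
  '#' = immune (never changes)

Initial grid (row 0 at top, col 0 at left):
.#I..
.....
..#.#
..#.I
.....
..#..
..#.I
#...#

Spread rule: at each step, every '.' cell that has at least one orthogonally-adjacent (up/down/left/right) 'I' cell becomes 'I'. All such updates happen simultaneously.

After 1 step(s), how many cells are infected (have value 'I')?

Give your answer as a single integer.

Step 0 (initial): 3 infected
Step 1: +6 new -> 9 infected

Answer: 9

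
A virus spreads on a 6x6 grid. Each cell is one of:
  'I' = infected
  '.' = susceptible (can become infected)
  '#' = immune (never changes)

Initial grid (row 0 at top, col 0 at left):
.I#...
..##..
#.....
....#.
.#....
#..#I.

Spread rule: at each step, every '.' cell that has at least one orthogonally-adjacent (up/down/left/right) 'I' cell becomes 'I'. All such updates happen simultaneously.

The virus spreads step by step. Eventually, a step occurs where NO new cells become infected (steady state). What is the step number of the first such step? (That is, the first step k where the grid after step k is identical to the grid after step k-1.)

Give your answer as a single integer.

Answer: 9

Derivation:
Step 0 (initial): 2 infected
Step 1: +4 new -> 6 infected
Step 2: +4 new -> 10 infected
Step 3: +5 new -> 15 infected
Step 4: +5 new -> 20 infected
Step 5: +4 new -> 24 infected
Step 6: +2 new -> 26 infected
Step 7: +1 new -> 27 infected
Step 8: +1 new -> 28 infected
Step 9: +0 new -> 28 infected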